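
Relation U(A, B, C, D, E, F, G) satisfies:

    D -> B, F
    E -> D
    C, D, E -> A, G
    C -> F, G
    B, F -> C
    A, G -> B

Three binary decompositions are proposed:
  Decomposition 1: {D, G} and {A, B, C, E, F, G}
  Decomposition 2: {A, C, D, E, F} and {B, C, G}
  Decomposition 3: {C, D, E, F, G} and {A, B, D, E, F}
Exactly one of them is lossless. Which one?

Decomposition 3

Decomposition 1: common = {G}, closure = {G} → lossy.
Decomposition 2: common = {C}, closure = {C, F, G} → lossy.
Decomposition 3: common = {D, E, F}, closure = {A, B, C, D, E, F, G} → lossless.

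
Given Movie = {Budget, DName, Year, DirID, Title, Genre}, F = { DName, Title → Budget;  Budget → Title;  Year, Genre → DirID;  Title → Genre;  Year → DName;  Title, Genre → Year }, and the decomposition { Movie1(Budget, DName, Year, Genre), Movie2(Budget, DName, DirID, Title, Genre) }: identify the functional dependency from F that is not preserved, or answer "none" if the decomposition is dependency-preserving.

Check Year, Genre → DirID: no single fragment contains all of {Year, DirID, Genre}, and the restricted closure of {Year, Genre} across the fragments never reaches {DirID}.
DName, Title → Budget is preserved.
Budget → Title is preserved.
Title → Genre is preserved.
Year → DName is preserved.
Title, Genre → Year is preserved.

Year, Genre → DirID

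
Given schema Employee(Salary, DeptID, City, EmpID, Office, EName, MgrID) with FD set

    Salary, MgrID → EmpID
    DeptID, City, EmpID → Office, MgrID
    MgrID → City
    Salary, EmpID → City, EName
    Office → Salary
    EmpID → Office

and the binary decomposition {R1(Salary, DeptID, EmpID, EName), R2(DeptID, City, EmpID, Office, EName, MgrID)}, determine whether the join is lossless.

Common attributes: R1 ∩ R2 = {DeptID, EmpID, EName}.
Closure of {DeptID, EmpID, EName}: EmpID → Office applies, adding Office; Office → Salary applies, adding Salary; Salary, EmpID → City, EName applies, adding City; DeptID, City, EmpID → Office, MgrID applies, adding MgrID. So (DeptID, EmpID, EName)⁺ = {Salary, DeptID, City, EmpID, Office, EName, MgrID}.
This closure contains every attribute of R1, so R1 ∩ R2 → R1. The join is lossless.

Yes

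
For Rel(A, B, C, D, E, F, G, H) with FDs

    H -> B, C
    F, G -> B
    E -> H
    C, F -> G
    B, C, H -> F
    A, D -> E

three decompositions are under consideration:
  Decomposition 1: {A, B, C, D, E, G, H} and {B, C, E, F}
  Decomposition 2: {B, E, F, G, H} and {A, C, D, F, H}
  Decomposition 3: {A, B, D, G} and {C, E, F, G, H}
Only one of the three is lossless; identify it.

Decomposition 1

Decomposition 1: common = {B, C, E}, closure = {B, C, E, F, G, H} → lossless.
Decomposition 2: common = {F, H}, closure = {B, C, F, G, H} → lossy.
Decomposition 3: common = {G}, closure = {G} → lossy.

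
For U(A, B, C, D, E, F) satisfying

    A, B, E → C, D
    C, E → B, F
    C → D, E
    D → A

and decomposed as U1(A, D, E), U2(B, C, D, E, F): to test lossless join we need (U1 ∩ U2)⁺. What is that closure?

U1 ∩ U2 = {D, E}.
D → A applies, adding A
Closure: {A, D, E}.

A, D, E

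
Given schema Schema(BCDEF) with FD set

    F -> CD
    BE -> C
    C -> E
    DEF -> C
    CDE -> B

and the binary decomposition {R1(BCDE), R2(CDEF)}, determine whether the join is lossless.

Yes

Common attributes: R1 ∩ R2 = {CDE}.
Closure of {CDE}: CDE → B applies, adding B. So (CDE)⁺ = {BCDE}.
This closure contains every attribute of R1, so R1 ∩ R2 → R1. The join is lossless.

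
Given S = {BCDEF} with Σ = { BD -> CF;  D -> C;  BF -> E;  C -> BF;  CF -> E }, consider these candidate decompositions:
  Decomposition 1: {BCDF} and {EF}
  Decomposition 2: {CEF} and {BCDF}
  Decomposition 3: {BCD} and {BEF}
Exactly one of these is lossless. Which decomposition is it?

Decomposition 2

Decomposition 1: common = {F}, closure = {F} → lossy.
Decomposition 2: common = {CF}, closure = {BCEF} → lossless.
Decomposition 3: common = {B}, closure = {B} → lossy.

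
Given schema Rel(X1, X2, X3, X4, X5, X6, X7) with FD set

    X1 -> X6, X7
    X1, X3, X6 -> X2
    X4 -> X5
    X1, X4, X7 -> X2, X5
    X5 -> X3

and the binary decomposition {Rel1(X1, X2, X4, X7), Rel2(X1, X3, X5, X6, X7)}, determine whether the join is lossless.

No

Common attributes: Rel1 ∩ Rel2 = {X1, X7}.
Closure of {X1, X7}: X1 → X6, X7 applies, adding X6. So (X1, X7)⁺ = {X1, X6, X7}.
The closure contains neither all of Rel1 = {X1, X2, X4, X7} nor all of Rel2 = {X1, X3, X5, X6, X7}, so the common attributes are not a superkey of either fragment. The join is lossy.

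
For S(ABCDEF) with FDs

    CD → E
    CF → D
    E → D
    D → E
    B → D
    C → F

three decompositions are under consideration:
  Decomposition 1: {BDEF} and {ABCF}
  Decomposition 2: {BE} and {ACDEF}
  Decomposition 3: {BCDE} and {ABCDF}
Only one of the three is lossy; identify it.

Decomposition 1: common = {BF}, closure = {BDEF} → lossless.
Decomposition 2: common = {E}, closure = {DE} → lossy.
Decomposition 3: common = {BCD}, closure = {BCDEF} → lossless.

Decomposition 2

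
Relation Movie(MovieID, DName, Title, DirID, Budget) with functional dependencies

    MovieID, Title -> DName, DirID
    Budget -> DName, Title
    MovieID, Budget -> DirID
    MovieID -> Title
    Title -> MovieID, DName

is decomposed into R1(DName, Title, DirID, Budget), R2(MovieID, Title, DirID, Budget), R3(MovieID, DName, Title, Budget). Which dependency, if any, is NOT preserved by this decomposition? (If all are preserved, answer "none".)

MovieID, Title → DName, DirID: restricted closure across fragments reaches DName, DirID.
Budget → DName, Title lies within R1.
MovieID, Budget → DirID lies within R2.
MovieID → Title lies within R2.
Title → MovieID, DName lies within R3.
Every dependency is enforceable on the fragments, so the decomposition is dependency-preserving.

none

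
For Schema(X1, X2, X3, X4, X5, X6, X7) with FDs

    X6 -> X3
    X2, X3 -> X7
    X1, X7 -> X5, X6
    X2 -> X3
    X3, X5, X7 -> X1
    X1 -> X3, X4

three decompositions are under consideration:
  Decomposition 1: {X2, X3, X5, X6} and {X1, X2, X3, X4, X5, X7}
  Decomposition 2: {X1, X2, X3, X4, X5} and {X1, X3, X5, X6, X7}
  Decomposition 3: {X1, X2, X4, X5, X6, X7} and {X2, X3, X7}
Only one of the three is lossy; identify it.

Decomposition 1: common = {X2, X3, X5}, closure = {X1, X2, X3, X4, X5, X6, X7} → lossless.
Decomposition 2: common = {X1, X3, X5}, closure = {X1, X3, X4, X5} → lossy.
Decomposition 3: common = {X2, X7}, closure = {X2, X3, X7} → lossless.

Decomposition 2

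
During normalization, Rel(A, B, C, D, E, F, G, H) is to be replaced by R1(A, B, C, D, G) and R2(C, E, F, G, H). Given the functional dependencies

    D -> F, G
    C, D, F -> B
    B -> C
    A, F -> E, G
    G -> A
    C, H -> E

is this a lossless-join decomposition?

Common attributes: R1 ∩ R2 = {C, G}.
Closure of {C, G}: G → A applies, adding A. So (C, G)⁺ = {A, C, G}.
The closure contains neither all of R1 = {A, B, C, D, G} nor all of R2 = {C, E, F, G, H}, so the common attributes are not a superkey of either fragment. The join is lossy.

No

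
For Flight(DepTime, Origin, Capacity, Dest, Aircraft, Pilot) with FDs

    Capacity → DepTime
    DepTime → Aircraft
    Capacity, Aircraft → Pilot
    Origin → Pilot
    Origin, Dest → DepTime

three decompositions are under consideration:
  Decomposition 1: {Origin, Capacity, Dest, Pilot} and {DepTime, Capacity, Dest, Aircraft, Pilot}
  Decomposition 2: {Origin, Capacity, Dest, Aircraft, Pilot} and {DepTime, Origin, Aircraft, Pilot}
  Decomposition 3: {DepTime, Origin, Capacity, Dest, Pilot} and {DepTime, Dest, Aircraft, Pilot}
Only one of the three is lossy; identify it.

Decomposition 2

Decomposition 1: common = {Capacity, Dest, Pilot}, closure = {DepTime, Capacity, Dest, Aircraft, Pilot} → lossless.
Decomposition 2: common = {Origin, Aircraft, Pilot}, closure = {Origin, Aircraft, Pilot} → lossy.
Decomposition 3: common = {DepTime, Dest, Pilot}, closure = {DepTime, Dest, Aircraft, Pilot} → lossless.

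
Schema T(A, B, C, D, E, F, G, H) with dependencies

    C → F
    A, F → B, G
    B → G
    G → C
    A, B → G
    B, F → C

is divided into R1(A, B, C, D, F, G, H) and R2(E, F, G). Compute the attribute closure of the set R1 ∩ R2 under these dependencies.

R1 ∩ R2 = {F, G}.
G → C applies, adding C
Closure: {C, F, G}.

C, F, G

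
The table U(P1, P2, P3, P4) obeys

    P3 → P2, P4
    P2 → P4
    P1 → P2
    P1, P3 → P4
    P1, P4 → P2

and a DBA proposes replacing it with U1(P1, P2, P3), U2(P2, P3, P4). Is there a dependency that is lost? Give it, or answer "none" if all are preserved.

P3 → P2, P4 lies within U2.
P2 → P4 lies within U2.
P1 → P2 lies within U1.
P1, P3 → P4: restricted closure across fragments reaches P4.
P1, P4 → P2: restricted closure across fragments reaches P2.
Every dependency is enforceable on the fragments, so the decomposition is dependency-preserving.

none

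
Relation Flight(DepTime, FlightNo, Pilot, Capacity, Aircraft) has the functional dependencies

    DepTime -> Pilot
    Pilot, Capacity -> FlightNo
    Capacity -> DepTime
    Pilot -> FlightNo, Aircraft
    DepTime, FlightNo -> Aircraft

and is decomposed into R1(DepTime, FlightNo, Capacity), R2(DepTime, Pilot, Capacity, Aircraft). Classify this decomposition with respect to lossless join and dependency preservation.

Lossless test: (DepTime, Capacity)⁺ = {DepTime, FlightNo, Pilot, Capacity, Aircraft}, which contains all of one fragment — lossless.
Dependency preservation: the restricted closure of {Pilot} across the fragments never reaches {FlightNo, Aircraft}, so Pilot → FlightNo, Aircraft cannot be enforced without a join — not preserved.

lossless but not dependency-preserving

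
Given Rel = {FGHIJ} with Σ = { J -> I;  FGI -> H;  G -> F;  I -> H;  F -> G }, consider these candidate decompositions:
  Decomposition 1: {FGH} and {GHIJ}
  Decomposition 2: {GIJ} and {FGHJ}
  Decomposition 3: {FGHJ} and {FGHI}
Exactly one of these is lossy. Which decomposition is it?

Decomposition 3

Decomposition 1: common = {GH}, closure = {FGH} → lossless.
Decomposition 2: common = {GJ}, closure = {FGHIJ} → lossless.
Decomposition 3: common = {FGH}, closure = {FGH} → lossy.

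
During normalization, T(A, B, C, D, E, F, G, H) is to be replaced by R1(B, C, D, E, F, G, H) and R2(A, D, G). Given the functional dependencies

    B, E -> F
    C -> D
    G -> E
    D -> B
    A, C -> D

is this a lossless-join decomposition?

No

Common attributes: R1 ∩ R2 = {D, G}.
Closure of {D, G}: G → E applies, adding E; D → B applies, adding B; B, E → F applies, adding F. So (D, G)⁺ = {B, D, E, F, G}.
The closure contains neither all of R1 = {B, C, D, E, F, G, H} nor all of R2 = {A, D, G}, so the common attributes are not a superkey of either fragment. The join is lossy.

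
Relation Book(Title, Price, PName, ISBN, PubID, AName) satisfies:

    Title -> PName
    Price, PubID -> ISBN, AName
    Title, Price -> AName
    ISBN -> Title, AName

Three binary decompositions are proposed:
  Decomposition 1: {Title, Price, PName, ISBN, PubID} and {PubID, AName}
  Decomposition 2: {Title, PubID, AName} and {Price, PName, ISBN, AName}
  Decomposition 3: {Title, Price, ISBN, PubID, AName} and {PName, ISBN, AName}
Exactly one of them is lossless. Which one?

Decomposition 3

Decomposition 1: common = {PubID}, closure = {PubID} → lossy.
Decomposition 2: common = {AName}, closure = {AName} → lossy.
Decomposition 3: common = {ISBN, AName}, closure = {Title, PName, ISBN, AName} → lossless.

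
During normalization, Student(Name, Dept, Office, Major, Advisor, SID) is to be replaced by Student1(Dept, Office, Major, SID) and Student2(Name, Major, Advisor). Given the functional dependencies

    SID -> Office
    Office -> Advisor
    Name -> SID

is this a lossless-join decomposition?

No

Common attributes: Student1 ∩ Student2 = {Major}.
No dependency enlarges {Major}, so (Major)⁺ = {Major}.
The closure contains neither all of Student1 = {Dept, Office, Major, SID} nor all of Student2 = {Name, Major, Advisor}, so the common attributes are not a superkey of either fragment. The join is lossy.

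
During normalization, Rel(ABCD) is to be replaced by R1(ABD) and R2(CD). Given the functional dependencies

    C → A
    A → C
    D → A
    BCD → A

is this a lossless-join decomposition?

Yes

Common attributes: R1 ∩ R2 = {D}.
Closure of {D}: D → A applies, adding A; A → C applies, adding C. So (D)⁺ = {ACD}.
This closure contains every attribute of R2, so R1 ∩ R2 → R2. The join is lossless.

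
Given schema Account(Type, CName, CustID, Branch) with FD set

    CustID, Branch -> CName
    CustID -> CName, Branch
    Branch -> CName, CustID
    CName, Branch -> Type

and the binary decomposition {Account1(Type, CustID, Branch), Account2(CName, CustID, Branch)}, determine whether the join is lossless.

Yes

Common attributes: Account1 ∩ Account2 = {CustID, Branch}.
Closure of {CustID, Branch}: CustID, Branch → CName applies, adding CName; CName, Branch → Type applies, adding Type. So (CustID, Branch)⁺ = {Type, CName, CustID, Branch}.
This closure contains every attribute of Account1, so Account1 ∩ Account2 → Account1. The join is lossless.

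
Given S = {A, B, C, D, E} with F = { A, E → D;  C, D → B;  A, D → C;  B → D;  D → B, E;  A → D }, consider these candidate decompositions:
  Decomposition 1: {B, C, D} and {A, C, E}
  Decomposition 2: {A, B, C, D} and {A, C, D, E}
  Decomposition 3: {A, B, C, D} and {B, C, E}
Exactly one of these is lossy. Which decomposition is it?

Decomposition 1

Decomposition 1: common = {C}, closure = {C} → lossy.
Decomposition 2: common = {A, C, D}, closure = {A, B, C, D, E} → lossless.
Decomposition 3: common = {B, C}, closure = {B, C, D, E} → lossless.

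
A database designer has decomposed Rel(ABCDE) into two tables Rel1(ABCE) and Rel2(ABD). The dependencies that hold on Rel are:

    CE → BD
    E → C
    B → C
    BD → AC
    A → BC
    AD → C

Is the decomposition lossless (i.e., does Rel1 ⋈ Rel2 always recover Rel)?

Common attributes: Rel1 ∩ Rel2 = {AB}.
Closure of {AB}: B → C applies, adding C. So (AB)⁺ = {ABC}.
The closure contains neither all of Rel1 = {ABCE} nor all of Rel2 = {ABD}, so the common attributes are not a superkey of either fragment. The join is lossy.

No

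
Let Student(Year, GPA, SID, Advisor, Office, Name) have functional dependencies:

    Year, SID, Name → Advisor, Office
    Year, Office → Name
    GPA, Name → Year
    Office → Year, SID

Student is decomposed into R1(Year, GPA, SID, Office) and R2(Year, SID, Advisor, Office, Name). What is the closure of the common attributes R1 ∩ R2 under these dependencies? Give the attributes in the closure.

Year, SID, Advisor, Office, Name

R1 ∩ R2 = {Year, SID, Office}.
Year, Office → Name applies, adding Name
Year, SID, Name → Advisor, Office applies, adding Advisor
Closure: {Year, SID, Advisor, Office, Name}.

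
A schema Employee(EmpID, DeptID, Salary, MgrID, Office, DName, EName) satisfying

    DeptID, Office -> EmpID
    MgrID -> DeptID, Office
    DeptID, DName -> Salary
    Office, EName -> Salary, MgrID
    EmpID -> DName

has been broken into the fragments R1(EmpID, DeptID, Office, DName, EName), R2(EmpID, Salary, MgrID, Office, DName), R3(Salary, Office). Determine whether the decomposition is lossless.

Chase test. Columns are EmpID, DeptID, Salary, MgrID, Office, DName, EName; row i has aⱼ where attribute j ∈ Ri, else bᵢⱼ.
Initial tableau (one row per fragment):
  row 1: a1 a2 b13 b14 a5 a6 a7
  row 2: a1 b22 a3 a4 a5 a6 b27
  row 3: b31 b32 a3 b34 a5 b36 b37
No row becomes fully distinguished — the join is lossy.

No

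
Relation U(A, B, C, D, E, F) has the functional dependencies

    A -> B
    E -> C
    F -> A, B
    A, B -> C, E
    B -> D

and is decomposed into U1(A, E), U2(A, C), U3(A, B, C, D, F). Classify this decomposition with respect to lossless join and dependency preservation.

Lossless test (chase): Rows 1 and 2 agree on A; apply A→B and equate their B entries. Rows 1 and 3 agree on A; apply A→B and equate their B entries. Rows 1 and 2 agree on A, B; apply A, B→C, E and equate their C, E entries. Rows 1 and 3 agree on A, B; apply A, B→C, E and equate their C, E entries. Rows 1 and 2 agree on B; apply B→D and equate their D entries. Rows 1 and 3 agree on B; apply B→D and equate their D entries. Row 3 is now all distinguished symbols — the join is lossless.
Dependency preservation: the restricted closure of {E} across the fragments never reaches {C}, so E → C cannot be enforced without a join — not preserved.

lossless but not dependency-preserving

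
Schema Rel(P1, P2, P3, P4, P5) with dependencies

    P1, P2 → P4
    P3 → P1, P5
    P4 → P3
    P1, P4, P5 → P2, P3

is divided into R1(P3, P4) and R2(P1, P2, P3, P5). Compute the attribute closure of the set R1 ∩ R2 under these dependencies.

P1, P3, P5

R1 ∩ R2 = {P3}.
P3 → P1, P5 applies, adding P1, P5
Closure: {P1, P3, P5}.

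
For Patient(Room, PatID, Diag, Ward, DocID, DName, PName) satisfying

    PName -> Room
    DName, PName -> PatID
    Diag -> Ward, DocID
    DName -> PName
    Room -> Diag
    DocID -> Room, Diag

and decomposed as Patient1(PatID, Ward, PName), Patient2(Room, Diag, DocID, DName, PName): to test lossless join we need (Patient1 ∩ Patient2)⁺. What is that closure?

Room, Diag, Ward, DocID, PName

Patient1 ∩ Patient2 = {PName}.
PName → Room applies, adding Room
Room → Diag applies, adding Diag
Diag → Ward, DocID applies, adding Ward, DocID
Closure: {Room, Diag, Ward, DocID, PName}.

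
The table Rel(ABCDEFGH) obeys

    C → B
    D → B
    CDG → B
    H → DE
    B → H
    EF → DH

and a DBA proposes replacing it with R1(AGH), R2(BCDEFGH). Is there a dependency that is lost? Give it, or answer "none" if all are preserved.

none

C → B lies within R2.
D → B lies within R2.
CDG → B lies within R2.
H → DE lies within R2.
B → H lies within R2.
EF → DH lies within R2.
Every dependency is enforceable on the fragments, so the decomposition is dependency-preserving.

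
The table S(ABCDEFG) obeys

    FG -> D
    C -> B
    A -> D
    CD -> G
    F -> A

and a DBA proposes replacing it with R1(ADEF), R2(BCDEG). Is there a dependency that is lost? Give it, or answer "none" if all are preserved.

FG → D: restricted closure across fragments reaches D.
C → B lies within R2.
A → D lies within R1.
CD → G lies within R2.
F → A lies within R1.
Every dependency is enforceable on the fragments, so the decomposition is dependency-preserving.

none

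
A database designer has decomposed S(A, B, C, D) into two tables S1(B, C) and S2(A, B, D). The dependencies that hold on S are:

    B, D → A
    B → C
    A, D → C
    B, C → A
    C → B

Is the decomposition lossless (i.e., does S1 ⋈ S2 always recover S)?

Yes

Common attributes: S1 ∩ S2 = {B}.
Closure of {B}: B → C applies, adding C; B, C → A applies, adding A. So (B)⁺ = {A, B, C}.
This closure contains every attribute of S1, so S1 ∩ S2 → S1. The join is lossless.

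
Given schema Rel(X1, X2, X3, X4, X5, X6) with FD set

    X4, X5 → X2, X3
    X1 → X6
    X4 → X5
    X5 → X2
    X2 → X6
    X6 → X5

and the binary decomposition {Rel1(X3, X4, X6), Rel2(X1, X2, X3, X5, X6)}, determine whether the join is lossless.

No

Common attributes: Rel1 ∩ Rel2 = {X3, X6}.
Closure of {X3, X6}: X6 → X5 applies, adding X5; X5 → X2 applies, adding X2. So (X3, X6)⁺ = {X2, X3, X5, X6}.
The closure contains neither all of Rel1 = {X3, X4, X6} nor all of Rel2 = {X1, X2, X3, X5, X6}, so the common attributes are not a superkey of either fragment. The join is lossy.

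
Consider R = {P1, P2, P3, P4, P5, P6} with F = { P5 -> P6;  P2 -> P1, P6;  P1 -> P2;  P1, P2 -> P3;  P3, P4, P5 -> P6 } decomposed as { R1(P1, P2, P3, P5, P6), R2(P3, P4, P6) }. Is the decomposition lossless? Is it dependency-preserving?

Lossless test: (P3, P6)⁺ = {P3, P6}, which is a superkey of neither fragment — lossy.
Dependency preservation: P3, P4, P5 → P6 is not contained in any single fragment, but the restricted closure of its left-hand side across the fragments still reaches the right-hand side; the remaining FDs each lie inside some fragment. All dependencies are preserved.

lossy but dependency-preserving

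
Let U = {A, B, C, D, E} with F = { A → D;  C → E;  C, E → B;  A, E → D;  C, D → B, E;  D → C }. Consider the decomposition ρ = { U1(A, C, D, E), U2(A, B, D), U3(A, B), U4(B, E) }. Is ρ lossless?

Chase test. Columns are A, B, C, D, E; row i has aⱼ where attribute j ∈ Ui, else bᵢⱼ.
Initial tableau (one row per fragment):
  row 1: a1 b12 a3 a4 a5
  row 2: a1 a2 b23 a4 b25
  row 3: a1 a2 b33 b34 b35
  row 4: b41 a2 b43 b44 a5
Rows 1 and 3 agree on A; apply A→D and equate their D entries.
Rows 1 and 2 agree on D; apply D→C and equate their C entries.
Rows 1 and 3 agree on D; apply D→C and equate their C entries.
Rows 1 and 2 agree on C; apply C→E and equate their E entries.
Rows 1 and 3 agree on C; apply C→E and equate their E entries.
Rows 1 and 2 agree on C, E; apply C, E→B and equate their B entries.
Row 1 is now all distinguished symbols — the join is lossless.

Yes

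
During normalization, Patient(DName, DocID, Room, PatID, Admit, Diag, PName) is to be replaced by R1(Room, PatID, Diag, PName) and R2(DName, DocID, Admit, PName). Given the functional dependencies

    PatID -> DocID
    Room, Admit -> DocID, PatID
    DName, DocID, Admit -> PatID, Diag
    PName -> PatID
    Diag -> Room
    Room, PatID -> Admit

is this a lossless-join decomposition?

No

Common attributes: R1 ∩ R2 = {PName}.
Closure of {PName}: PName → PatID applies, adding PatID; PatID → DocID applies, adding DocID. So (PName)⁺ = {DocID, PatID, PName}.
The closure contains neither all of R1 = {Room, PatID, Diag, PName} nor all of R2 = {DName, DocID, Admit, PName}, so the common attributes are not a superkey of either fragment. The join is lossy.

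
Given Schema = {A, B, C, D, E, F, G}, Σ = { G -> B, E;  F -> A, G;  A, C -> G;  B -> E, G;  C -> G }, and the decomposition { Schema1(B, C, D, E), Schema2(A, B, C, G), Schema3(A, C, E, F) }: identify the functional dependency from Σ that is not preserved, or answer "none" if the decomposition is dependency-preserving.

Check F → A, G: no single fragment contains all of {A, F, G}, and the restricted closure of {F} across the fragments never reaches {A, G}.
G → B, E is preserved.
A, C → G is preserved.
B → E, G is preserved.
C → G is preserved.

F -> A, G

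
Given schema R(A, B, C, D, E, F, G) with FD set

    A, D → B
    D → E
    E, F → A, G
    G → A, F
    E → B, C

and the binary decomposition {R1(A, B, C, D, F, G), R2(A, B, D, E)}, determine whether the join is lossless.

Yes

Common attributes: R1 ∩ R2 = {A, B, D}.
Closure of {A, B, D}: D → E applies, adding E; E → B, C applies, adding C. So (A, B, D)⁺ = {A, B, C, D, E}.
This closure contains every attribute of R2, so R1 ∩ R2 → R2. The join is lossless.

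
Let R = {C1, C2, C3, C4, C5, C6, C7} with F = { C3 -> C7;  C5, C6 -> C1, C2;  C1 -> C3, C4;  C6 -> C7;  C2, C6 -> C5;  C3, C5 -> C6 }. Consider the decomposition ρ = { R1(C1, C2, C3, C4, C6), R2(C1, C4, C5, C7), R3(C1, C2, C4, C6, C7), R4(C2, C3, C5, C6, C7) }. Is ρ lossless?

Chase test. Columns are C1, C2, C3, C4, C5, C6, C7; row i has aⱼ where attribute j ∈ Ri, else bᵢⱼ.
Initial tableau (one row per fragment):
  row 1: a1 a2 a3 a4 b15 a6 b17
  row 2: a1 b22 b23 a4 a5 b26 a7
  row 3: a1 a2 b33 a4 b35 a6 a7
  row 4: b41 a2 a3 b44 a5 a6 a7
Rows 1 and 4 agree on C3; apply C3→C7 and equate their C7 entries.
Rows 1 and 2 agree on C1; apply C1→C3, C4 and equate their C3, C4 entries.
Rows 1 and 3 agree on C1; apply C1→C3, C4 and equate their C3, C4 entries.
Rows 1 and 3 agree on C2, C6; apply C2, C6→C5 and equate their C5 entries.
Rows 1 and 4 agree on C2, C6; apply C2, C6→C5 and equate their C5 entries.
Rows 1 and 2 agree on C3, C5; apply C3, C5→C6 and equate their C6 entries.
Rows 1 and 2 agree on C5, C6; apply C5, C6→C1, C2 and equate their C1, C2 entries.
Rows 1 and 4 agree on C5, C6; apply C5, C6→C1, C2 and equate their C1, C2 entries.
Rows 1 and 4 agree on C1; apply C1→C3, C4 and equate their C3, C4 entries.
Row 1 is now all distinguished symbols — the join is lossless.

Yes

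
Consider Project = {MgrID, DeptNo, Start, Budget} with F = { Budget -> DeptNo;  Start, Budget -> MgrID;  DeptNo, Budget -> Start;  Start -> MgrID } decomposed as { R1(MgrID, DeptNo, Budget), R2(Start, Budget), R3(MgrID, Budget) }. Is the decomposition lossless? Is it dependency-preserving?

Lossless test (chase): Rows 1 and 2 agree on Budget; apply Budget→DeptNo and equate their DeptNo entries. Rows 1 and 3 agree on Budget; apply Budget→DeptNo and equate their DeptNo entries. Rows 1 and 2 agree on DeptNo, Budget; apply DeptNo, Budget→Start and equate their Start entries. Rows 1 and 3 agree on DeptNo, Budget; apply DeptNo, Budget→Start and equate their Start entries. Rows 1 and 2 agree on Start; apply Start→MgrID and equate their MgrID entries. Row 1 is now all distinguished symbols — the join is lossless.
Dependency preservation: the restricted closure of {Start} across the fragments never reaches {MgrID}, so Start → MgrID cannot be enforced without a join — not preserved.

lossless but not dependency-preserving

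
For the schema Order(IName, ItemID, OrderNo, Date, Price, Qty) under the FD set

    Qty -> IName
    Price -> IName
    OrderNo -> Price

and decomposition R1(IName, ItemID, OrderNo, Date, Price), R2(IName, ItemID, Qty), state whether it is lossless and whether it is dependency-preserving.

lossy but dependency-preserving

Lossless test: (IName, ItemID)⁺ = {IName, ItemID}, which is a superkey of neither fragment — lossy.
Dependency preservation: every FD's attributes lie within a single fragment, so each can be enforced locally — preserved.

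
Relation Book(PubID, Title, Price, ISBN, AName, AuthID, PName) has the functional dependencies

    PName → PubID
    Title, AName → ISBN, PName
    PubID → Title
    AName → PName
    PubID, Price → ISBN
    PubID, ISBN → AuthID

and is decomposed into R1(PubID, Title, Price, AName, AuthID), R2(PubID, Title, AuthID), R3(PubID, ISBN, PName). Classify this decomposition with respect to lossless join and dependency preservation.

Lossless test (chase): Rows 1 and 3 agree on PubID; apply PubID→Title and equate their Title entries. No row becomes fully distinguished — the join is lossy.
Dependency preservation: the restricted closure of {Title, AName} across the fragments never reaches {ISBN, PName}, so Title, AName → ISBN, PName cannot be enforced without a join — not preserved.

lossy and not dependency-preserving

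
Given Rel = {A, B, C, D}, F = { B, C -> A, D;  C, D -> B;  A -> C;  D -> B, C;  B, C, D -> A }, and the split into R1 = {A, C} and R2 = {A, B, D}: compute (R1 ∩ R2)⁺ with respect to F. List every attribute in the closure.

A, C

R1 ∩ R2 = {A}.
A → C applies, adding C
Closure: {A, C}.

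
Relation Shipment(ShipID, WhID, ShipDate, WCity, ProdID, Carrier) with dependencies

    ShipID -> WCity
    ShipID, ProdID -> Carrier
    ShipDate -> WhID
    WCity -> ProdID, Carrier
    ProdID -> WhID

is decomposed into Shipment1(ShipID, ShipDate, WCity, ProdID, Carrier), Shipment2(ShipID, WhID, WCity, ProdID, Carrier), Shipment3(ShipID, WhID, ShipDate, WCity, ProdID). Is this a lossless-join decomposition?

Chase test. Columns are ShipID, WhID, ShipDate, WCity, ProdID, Carrier; row i has aⱼ where attribute j ∈ Shipmenti, else bᵢⱼ.
Initial tableau (one row per fragment):
  row 1: a1 b12 a3 a4 a5 a6
  row 2: a1 a2 b23 a4 a5 a6
  row 3: a1 a2 a3 a4 a5 b36
Rows 1 and 3 agree on ShipID, ProdID; apply ShipID, ProdID→Carrier and equate their Carrier entries.
Rows 1 and 3 agree on ShipDate; apply ShipDate→WhID and equate their WhID entries.
Row 1 is now all distinguished symbols — the join is lossless.

Yes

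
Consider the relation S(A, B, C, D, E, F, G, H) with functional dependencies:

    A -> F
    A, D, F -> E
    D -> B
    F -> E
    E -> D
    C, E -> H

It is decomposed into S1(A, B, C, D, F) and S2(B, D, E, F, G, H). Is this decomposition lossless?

Common attributes: S1 ∩ S2 = {B, D, F}.
Closure of {B, D, F}: F → E applies, adding E. So (B, D, F)⁺ = {B, D, E, F}.
The closure contains neither all of S1 = {A, B, C, D, F} nor all of S2 = {B, D, E, F, G, H}, so the common attributes are not a superkey of either fragment. The join is lossy.

No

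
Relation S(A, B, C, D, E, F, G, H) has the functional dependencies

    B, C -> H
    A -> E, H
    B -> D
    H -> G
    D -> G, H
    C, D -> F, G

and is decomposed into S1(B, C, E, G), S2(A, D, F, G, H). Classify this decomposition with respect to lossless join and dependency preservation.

Lossless test: (G)⁺ = {G}, which is a superkey of neither fragment — lossy.
Dependency preservation: the restricted closure of {B, C} across the fragments never reaches {H}, so B, C → H cannot be enforced without a join — not preserved.

lossy and not dependency-preserving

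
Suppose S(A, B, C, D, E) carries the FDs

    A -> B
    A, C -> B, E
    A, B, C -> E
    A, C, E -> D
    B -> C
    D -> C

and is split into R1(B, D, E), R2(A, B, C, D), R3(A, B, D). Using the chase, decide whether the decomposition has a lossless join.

No

Chase test. Columns are A, B, C, D, E; row i has aⱼ where attribute j ∈ Ri, else bᵢⱼ.
Initial tableau (one row per fragment):
  row 1: b11 a2 b13 a4 a5
  row 2: a1 a2 a3 a4 b25
  row 3: a1 a2 b33 a4 b35
Rows 1 and 2 agree on B; apply B→C and equate their C entries.
Rows 1 and 3 agree on B; apply B→C and equate their C entries.
Rows 2 and 3 agree on A, C; apply A, C→B, E and equate their B, E entries.
No row becomes fully distinguished — the join is lossy.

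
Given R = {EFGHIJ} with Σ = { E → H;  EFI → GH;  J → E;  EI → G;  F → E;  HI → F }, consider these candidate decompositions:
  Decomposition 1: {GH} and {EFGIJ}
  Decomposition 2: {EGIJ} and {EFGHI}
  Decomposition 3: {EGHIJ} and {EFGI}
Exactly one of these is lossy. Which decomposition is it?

Decomposition 1

Decomposition 1: common = {G}, closure = {G} → lossy.
Decomposition 2: common = {EGI}, closure = {EFGHI} → lossless.
Decomposition 3: common = {EGI}, closure = {EFGHI} → lossless.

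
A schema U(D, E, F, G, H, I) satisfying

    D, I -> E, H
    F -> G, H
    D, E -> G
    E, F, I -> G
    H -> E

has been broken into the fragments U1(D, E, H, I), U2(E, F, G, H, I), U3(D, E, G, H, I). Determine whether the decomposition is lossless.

No

Chase test. Columns are D, E, F, G, H, I; row i has aⱼ where attribute j ∈ Ui, else bᵢⱼ.
Initial tableau (one row per fragment):
  row 1: a1 a2 b13 b14 a5 a6
  row 2: b21 a2 a3 a4 a5 a6
  row 3: a1 a2 b33 a4 a5 a6
Rows 1 and 3 agree on D, E; apply D, E→G and equate their G entries.
No row becomes fully distinguished — the join is lossy.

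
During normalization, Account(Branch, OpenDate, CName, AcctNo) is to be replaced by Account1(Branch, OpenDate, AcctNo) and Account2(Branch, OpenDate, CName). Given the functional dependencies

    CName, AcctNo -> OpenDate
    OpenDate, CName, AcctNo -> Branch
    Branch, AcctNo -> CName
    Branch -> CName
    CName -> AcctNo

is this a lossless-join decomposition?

Yes

Common attributes: Account1 ∩ Account2 = {Branch, OpenDate}.
Closure of {Branch, OpenDate}: Branch → CName applies, adding CName; CName → AcctNo applies, adding AcctNo. So (Branch, OpenDate)⁺ = {Branch, OpenDate, CName, AcctNo}.
This closure contains every attribute of Account1, so Account1 ∩ Account2 → Account1. The join is lossless.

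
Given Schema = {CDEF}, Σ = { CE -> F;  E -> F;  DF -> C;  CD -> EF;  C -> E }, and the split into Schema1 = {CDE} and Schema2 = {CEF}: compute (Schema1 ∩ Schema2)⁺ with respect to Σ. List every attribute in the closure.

CEF

Schema1 ∩ Schema2 = {CE}.
CE → F applies, adding F
Closure: {CEF}.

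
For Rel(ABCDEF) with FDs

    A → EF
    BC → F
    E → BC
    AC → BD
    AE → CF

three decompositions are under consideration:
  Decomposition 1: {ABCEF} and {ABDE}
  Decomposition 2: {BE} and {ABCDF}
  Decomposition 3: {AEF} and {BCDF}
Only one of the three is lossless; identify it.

Decomposition 1: common = {ABE}, closure = {ABCDEF} → lossless.
Decomposition 2: common = {B}, closure = {B} → lossy.
Decomposition 3: common = {F}, closure = {F} → lossy.

Decomposition 1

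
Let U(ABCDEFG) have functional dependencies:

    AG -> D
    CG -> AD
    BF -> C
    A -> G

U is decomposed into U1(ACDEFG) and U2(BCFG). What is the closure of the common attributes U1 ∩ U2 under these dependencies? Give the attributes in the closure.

ACDFG

U1 ∩ U2 = {CFG}.
CG → AD applies, adding AD
Closure: {ACDFG}.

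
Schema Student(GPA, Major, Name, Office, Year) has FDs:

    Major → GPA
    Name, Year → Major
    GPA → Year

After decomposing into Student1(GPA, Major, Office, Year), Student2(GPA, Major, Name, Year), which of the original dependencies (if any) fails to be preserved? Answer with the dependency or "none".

Major → GPA lies within Student1.
Name, Year → Major lies within Student2.
GPA → Year lies within Student1.
Every dependency is enforceable on the fragments, so the decomposition is dependency-preserving.

none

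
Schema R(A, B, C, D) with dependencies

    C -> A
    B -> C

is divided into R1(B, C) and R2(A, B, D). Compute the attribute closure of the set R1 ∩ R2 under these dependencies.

R1 ∩ R2 = {B}.
B → C applies, adding C
C → A applies, adding A
Closure: {A, B, C}.

A, B, C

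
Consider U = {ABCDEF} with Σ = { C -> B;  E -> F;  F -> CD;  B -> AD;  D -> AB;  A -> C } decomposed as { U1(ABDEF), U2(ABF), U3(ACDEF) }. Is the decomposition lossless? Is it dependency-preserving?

Lossless test (chase): Rows 1 and 2 agree on F; apply F→CD and equate their CD entries. Rows 1 and 3 agree on F; apply F→CD and equate their CD entries. Rows 1 and 3 agree on D; apply D→AB and equate their AB entries. Row 1 is now all distinguished symbols — the join is lossless.
Dependency preservation: C → B is not contained in any single fragment, but the restricted closure of its left-hand side across the fragments still reaches the right-hand side; the remaining FDs each lie inside some fragment. All dependencies are preserved.

lossless and dependency-preserving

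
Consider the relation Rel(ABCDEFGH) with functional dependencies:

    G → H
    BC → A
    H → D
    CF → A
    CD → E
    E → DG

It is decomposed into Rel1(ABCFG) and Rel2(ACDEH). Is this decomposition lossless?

Common attributes: Rel1 ∩ Rel2 = {AC}.
No dependency enlarges {AC}, so (AC)⁺ = {AC}.
The closure contains neither all of Rel1 = {ABCFG} nor all of Rel2 = {ACDEH}, so the common attributes are not a superkey of either fragment. The join is lossy.

No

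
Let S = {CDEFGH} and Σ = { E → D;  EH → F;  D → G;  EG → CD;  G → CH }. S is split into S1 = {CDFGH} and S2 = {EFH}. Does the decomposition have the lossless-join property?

Common attributes: S1 ∩ S2 = {FH}.
No dependency enlarges {FH}, so (FH)⁺ = {FH}.
The closure contains neither all of S1 = {CDFGH} nor all of S2 = {EFH}, so the common attributes are not a superkey of either fragment. The join is lossy.

No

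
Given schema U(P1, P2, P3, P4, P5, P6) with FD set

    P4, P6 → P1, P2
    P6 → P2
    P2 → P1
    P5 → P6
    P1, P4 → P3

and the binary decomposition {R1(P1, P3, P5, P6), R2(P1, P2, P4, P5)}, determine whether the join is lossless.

No

Common attributes: R1 ∩ R2 = {P1, P5}.
Closure of {P1, P5}: P5 → P6 applies, adding P6; P6 → P2 applies, adding P2. So (P1, P5)⁺ = {P1, P2, P5, P6}.
The closure contains neither all of R1 = {P1, P3, P5, P6} nor all of R2 = {P1, P2, P4, P5}, so the common attributes are not a superkey of either fragment. The join is lossy.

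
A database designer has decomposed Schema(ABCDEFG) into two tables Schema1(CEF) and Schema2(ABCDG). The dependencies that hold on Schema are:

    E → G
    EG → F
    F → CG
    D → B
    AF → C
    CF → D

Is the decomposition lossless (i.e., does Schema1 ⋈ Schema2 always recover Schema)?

No

Common attributes: Schema1 ∩ Schema2 = {C}.
No dependency enlarges {C}, so (C)⁺ = {C}.
The closure contains neither all of Schema1 = {CEF} nor all of Schema2 = {ABCDG}, so the common attributes are not a superkey of either fragment. The join is lossy.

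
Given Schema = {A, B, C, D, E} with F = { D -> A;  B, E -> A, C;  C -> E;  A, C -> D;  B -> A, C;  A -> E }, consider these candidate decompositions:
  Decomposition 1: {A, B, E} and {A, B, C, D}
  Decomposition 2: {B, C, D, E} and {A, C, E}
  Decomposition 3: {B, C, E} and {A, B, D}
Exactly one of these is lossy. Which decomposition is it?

Decomposition 2

Decomposition 1: common = {A, B}, closure = {A, B, C, D, E} → lossless.
Decomposition 2: common = {C, E}, closure = {C, E} → lossy.
Decomposition 3: common = {B}, closure = {A, B, C, D, E} → lossless.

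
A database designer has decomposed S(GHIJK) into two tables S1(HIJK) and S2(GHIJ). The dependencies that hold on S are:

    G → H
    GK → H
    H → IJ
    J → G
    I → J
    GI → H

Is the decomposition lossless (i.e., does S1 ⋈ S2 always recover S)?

Common attributes: S1 ∩ S2 = {HIJ}.
Closure of {HIJ}: J → G applies, adding G. So (HIJ)⁺ = {GHIJ}.
This closure contains every attribute of S2, so S1 ∩ S2 → S2. The join is lossless.

Yes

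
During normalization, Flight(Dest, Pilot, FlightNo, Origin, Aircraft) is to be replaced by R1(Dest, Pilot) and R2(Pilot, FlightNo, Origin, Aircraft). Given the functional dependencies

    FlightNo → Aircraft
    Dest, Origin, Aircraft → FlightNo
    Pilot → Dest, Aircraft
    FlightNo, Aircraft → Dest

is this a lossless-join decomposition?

Yes

Common attributes: R1 ∩ R2 = {Pilot}.
Closure of {Pilot}: Pilot → Dest, Aircraft applies, adding Dest, Aircraft. So (Pilot)⁺ = {Dest, Pilot, Aircraft}.
This closure contains every attribute of R1, so R1 ∩ R2 → R1. The join is lossless.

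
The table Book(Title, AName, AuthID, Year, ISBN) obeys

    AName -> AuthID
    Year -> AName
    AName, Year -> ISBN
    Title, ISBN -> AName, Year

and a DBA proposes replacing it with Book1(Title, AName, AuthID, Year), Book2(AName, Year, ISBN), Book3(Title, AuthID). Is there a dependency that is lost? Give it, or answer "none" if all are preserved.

Check Title, ISBN → AName, Year: no single fragment contains all of {Title, AName, Year, ISBN}, and the restricted closure of {Title, ISBN} across the fragments never reaches {AName, Year}.
AName → AuthID is preserved.
Year → AName is preserved.
AName, Year → ISBN is preserved.

Title, ISBN -> AName, Year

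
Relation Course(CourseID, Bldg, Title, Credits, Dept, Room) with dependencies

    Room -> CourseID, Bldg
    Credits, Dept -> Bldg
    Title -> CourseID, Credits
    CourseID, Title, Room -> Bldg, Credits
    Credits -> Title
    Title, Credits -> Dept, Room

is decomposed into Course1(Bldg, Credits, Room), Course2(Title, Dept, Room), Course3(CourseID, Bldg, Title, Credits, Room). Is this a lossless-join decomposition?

Yes

Chase test. Columns are CourseID, Bldg, Title, Credits, Dept, Room; row i has aⱼ where attribute j ∈ Coursei, else bᵢⱼ.
Initial tableau (one row per fragment):
  row 1: b11 a2 b13 a4 b15 a6
  row 2: b21 b22 a3 b24 a5 a6
  row 3: a1 a2 a3 a4 b35 a6
Rows 1 and 2 agree on Room; apply Room→CourseID, Bldg and equate their CourseID, Bldg entries.
Rows 1 and 3 agree on Room; apply Room→CourseID, Bldg and equate their CourseID, Bldg entries.
Rows 2 and 3 agree on Title; apply Title→CourseID, Credits and equate their CourseID, Credits entries.
Rows 1 and 2 agree on Credits; apply Credits→Title and equate their Title entries.
Rows 1 and 2 agree on Title, Credits; apply Title, Credits→Dept, Room and equate their Dept, Room entries.
Rows 1 and 3 agree on Title, Credits; apply Title, Credits→Dept, Room and equate their Dept, Room entries.
Row 1 is now all distinguished symbols — the join is lossless.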